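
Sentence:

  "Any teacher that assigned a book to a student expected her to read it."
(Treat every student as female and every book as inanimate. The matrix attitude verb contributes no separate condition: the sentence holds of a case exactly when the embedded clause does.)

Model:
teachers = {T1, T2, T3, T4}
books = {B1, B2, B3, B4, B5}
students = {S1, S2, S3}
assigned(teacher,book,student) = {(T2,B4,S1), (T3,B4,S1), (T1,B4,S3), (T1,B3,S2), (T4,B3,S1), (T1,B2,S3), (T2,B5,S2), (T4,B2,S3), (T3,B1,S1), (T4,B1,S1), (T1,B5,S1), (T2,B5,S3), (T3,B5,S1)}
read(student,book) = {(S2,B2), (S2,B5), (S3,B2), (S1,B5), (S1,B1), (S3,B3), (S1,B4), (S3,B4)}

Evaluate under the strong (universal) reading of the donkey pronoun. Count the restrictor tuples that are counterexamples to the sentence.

"her" takes "a student" as antecedent and "it" takes "a book"; both are donkey pronouns co-varying with the restrictor.
Strong reading: for every (t,b,s) with assigned(t,b,s), read(s,b).
Restrictor triples: (T1,B2,S3)→read(S3,B2) ✓  (T1,B3,S2)→read(S2,B3) ✗  (T1,B4,S3)→read(S3,B4) ✓  (T1,B5,S1)→read(S1,B5) ✓  (T2,B4,S1)→read(S1,B4) ✓  (T2,B5,S2)→read(S2,B5) ✓  (T2,B5,S3)→read(S3,B5) ✗  (T3,B1,S1)→read(S1,B1) ✓  (T3,B4,S1)→read(S1,B4) ✓  (T3,B5,S1)→read(S1,B5) ✓  (T4,B1,S1)→read(S1,B1) ✓  (T4,B2,S3)→read(S3,B2) ✓  (T4,B3,S1)→read(S1,B3) ✗
Counterexamples (restrictor triples failing the scope): 3.

3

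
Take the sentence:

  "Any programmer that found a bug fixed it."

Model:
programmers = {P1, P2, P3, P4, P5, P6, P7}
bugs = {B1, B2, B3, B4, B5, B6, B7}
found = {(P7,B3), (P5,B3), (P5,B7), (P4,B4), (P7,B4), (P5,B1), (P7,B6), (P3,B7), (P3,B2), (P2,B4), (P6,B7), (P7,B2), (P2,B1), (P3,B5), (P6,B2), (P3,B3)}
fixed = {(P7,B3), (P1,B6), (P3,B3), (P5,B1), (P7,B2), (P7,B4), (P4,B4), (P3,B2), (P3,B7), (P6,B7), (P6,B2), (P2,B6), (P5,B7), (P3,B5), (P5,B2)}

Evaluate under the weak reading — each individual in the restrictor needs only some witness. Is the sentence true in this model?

False

"it" takes "a bug" as antecedent — a donkey pronoun bound across the clause boundary.
Weak reading: every programmer p with some found-bug has at least one found-bug b such that fixed(p,b).
Per programmer: P2:✗  P3:✓  P4:✓  P5:✓  P6:✓  P7:✓
P2 has no witness among its found-bugs.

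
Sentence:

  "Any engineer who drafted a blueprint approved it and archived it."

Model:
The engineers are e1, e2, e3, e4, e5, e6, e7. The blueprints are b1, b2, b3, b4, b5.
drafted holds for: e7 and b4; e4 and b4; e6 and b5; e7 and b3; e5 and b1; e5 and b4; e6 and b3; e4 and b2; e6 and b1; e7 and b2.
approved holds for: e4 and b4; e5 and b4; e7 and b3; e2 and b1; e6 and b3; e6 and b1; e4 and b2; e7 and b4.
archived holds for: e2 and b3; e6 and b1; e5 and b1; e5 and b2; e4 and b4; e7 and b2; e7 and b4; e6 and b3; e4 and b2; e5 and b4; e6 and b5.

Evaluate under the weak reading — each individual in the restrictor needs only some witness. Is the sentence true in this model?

True

"it" takes "a blueprint" as antecedent — a donkey pronoun bound across the clause boundary.
Weak reading: every engineer e with some drafted-blueprint has at least one drafted-blueprint b such that approved(e,b) ∧ archived(e,b).
Per engineer: e4:✓  e5:✓  e6:✓  e7:✓
Every engineer in the restrictor has a witness.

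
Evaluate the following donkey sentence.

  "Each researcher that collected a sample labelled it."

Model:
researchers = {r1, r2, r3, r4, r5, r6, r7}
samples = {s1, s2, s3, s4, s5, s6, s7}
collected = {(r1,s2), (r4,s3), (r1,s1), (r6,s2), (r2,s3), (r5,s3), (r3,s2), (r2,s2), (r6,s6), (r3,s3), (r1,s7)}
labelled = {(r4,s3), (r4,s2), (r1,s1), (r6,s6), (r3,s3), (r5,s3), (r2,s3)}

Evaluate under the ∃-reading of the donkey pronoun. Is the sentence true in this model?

True

"it" takes "a sample" as antecedent — a donkey pronoun bound across the clause boundary.
Weak reading: every researcher r with some collected-sample has at least one collected-sample s such that labelled(r,s).
Per researcher: r1:✓  r2:✓  r3:✓  r4:✓  r5:✓  r6:✓
Every researcher in the restrictor has a witness.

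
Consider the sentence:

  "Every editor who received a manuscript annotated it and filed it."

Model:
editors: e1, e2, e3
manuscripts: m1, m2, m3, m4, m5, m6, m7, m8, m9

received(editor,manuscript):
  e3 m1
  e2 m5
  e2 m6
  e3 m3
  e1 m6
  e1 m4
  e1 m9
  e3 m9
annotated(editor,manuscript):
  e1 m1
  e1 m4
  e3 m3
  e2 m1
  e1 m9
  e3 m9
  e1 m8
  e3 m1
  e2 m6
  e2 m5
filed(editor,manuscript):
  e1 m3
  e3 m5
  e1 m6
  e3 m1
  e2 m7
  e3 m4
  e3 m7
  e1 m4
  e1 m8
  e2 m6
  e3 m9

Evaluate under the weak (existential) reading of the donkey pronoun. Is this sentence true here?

True

"it" takes "a manuscript" as antecedent — a donkey pronoun bound across the clause boundary.
Weak reading: every editor e with some received-manuscript has at least one received-manuscript m such that annotated(e,m) ∧ filed(e,m).
Per editor: e1:✓  e2:✓  e3:✓
Every editor in the restrictor has a witness.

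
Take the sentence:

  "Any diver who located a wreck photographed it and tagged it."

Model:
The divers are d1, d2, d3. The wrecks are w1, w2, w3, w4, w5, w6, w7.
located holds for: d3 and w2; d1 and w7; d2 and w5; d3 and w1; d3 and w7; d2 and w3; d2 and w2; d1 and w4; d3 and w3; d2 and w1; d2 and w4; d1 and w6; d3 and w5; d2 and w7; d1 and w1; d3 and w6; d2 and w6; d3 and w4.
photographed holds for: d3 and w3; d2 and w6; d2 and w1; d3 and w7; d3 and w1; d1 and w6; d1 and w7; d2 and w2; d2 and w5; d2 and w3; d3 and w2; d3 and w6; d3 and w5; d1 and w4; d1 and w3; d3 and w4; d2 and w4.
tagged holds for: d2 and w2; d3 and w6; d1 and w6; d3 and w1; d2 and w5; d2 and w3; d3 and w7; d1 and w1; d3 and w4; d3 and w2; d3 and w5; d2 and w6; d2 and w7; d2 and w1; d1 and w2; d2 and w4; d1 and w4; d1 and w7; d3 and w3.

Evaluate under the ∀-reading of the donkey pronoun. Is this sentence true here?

False

"it" takes "a wreck" as antecedent — a donkey pronoun bound across the clause boundary.
Strong reading: for every (d,w) with located(d,w), photographed(d,w) ∧ tagged(d,w).
Restrictor pairs: (d1,w1) ✗  (d1,w4) ✓  (d1,w6) ✓  (d1,w7) ✓  (d2,w1) ✓  (d2,w2) ✓  (d2,w3) ✓  (d2,w4) ✓  (d2,w5) ✓  (d2,w6) ✓  (d2,w7) ✗  (d3,w1) ✓  (d3,w2) ✓  (d3,w3) ✓  (d3,w4) ✓  (d3,w5) ✓  (d3,w6) ✓  (d3,w7) ✓
Counterexample: (d1,w1) is in located but fails the scope.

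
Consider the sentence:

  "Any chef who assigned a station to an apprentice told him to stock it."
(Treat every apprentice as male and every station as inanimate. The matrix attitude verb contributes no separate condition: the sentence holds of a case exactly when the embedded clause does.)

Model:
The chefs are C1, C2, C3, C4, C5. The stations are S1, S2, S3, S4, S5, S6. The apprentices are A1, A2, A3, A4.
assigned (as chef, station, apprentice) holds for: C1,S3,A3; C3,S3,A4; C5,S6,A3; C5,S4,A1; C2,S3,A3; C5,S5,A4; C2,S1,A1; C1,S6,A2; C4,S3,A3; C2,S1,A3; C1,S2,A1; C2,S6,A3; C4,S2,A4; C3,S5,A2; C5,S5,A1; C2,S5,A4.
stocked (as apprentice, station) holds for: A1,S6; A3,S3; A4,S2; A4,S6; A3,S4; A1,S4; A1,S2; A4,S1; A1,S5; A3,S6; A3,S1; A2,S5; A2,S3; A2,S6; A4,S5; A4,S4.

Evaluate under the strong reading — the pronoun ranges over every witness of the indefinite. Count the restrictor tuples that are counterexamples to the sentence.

2

"him" takes "an apprentice" as antecedent and "it" takes "a station"; both are donkey pronouns co-varying with the restrictor.
Strong reading: for every (c,s,a) with assigned(c,s,a), stocked(a,s).
Restrictor triples: (C1,S2,A1)→stocked(A1,S2) ✓  (C1,S3,A3)→stocked(A3,S3) ✓  (C1,S6,A2)→stocked(A2,S6) ✓  (C2,S1,A1)→stocked(A1,S1) ✗  (C2,S1,A3)→stocked(A3,S1) ✓  (C2,S3,A3)→stocked(A3,S3) ✓  (C2,S5,A4)→stocked(A4,S5) ✓  (C2,S6,A3)→stocked(A3,S6) ✓  (C3,S3,A4)→stocked(A4,S3) ✗  (C3,S5,A2)→stocked(A2,S5) ✓  (C4,S2,A4)→stocked(A4,S2) ✓  (C4,S3,A3)→stocked(A3,S3) ✓  (C5,S4,A1)→stocked(A1,S4) ✓  (C5,S5,A1)→stocked(A1,S5) ✓  (C5,S5,A4)→stocked(A4,S5) ✓  (C5,S6,A3)→stocked(A3,S6) ✓
Counterexamples (restrictor triples failing the scope): 2.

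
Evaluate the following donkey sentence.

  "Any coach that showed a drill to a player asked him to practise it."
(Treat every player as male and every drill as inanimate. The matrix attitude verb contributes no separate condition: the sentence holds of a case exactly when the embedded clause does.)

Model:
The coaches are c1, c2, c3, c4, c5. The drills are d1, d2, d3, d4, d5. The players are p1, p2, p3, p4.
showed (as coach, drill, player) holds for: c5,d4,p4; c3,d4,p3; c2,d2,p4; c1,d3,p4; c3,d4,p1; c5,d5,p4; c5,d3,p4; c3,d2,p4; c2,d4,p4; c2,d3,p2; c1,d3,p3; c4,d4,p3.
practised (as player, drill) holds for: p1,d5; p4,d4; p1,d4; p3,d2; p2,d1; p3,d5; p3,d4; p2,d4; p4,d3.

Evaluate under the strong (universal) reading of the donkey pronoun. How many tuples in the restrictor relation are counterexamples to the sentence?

"him" takes "a player" as antecedent and "it" takes "a drill"; both are donkey pronouns co-varying with the restrictor.
Strong reading: for every (c,d,p) with showed(c,d,p), practised(p,d).
Restrictor triples: (c1,d3,p3)→practised(p3,d3) ✗  (c1,d3,p4)→practised(p4,d3) ✓  (c2,d2,p4)→practised(p4,d2) ✗  (c2,d3,p2)→practised(p2,d3) ✗  (c2,d4,p4)→practised(p4,d4) ✓  (c3,d2,p4)→practised(p4,d2) ✗  (c3,d4,p1)→practised(p1,d4) ✓  (c3,d4,p3)→practised(p3,d4) ✓  (c4,d4,p3)→practised(p3,d4) ✓  (c5,d3,p4)→practised(p4,d3) ✓  (c5,d4,p4)→practised(p4,d4) ✓  (c5,d5,p4)→practised(p4,d5) ✗
Counterexamples (restrictor triples failing the scope): 5.

5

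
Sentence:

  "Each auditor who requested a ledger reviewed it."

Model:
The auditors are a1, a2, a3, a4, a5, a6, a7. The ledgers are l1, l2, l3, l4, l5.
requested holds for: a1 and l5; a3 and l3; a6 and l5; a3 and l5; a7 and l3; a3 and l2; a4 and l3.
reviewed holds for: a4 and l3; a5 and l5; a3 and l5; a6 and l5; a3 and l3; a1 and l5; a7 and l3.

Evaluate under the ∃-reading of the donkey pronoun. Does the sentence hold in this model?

"it" takes "a ledger" as antecedent — a donkey pronoun bound across the clause boundary.
Weak reading: every auditor a with some requested-ledger has at least one requested-ledger l such that reviewed(a,l).
Per auditor: a1:✓  a3:✓  a4:✓  a6:✓  a7:✓
Every auditor in the restrictor has a witness.

True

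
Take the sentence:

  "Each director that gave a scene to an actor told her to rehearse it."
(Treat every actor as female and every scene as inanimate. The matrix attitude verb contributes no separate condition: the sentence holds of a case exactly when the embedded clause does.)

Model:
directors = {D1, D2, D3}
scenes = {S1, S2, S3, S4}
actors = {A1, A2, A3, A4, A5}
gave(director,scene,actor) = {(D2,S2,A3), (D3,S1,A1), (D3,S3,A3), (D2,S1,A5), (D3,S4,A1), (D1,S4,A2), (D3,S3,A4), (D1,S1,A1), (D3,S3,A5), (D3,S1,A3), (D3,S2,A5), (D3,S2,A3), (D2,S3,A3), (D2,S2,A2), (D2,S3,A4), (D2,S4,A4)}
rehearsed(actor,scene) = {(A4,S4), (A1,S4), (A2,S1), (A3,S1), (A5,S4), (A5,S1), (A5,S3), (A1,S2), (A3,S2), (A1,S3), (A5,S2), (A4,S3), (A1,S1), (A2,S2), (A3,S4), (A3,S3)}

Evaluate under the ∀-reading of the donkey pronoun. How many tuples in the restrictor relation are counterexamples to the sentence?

1

"her" takes "an actor" as antecedent and "it" takes "a scene"; both are donkey pronouns co-varying with the restrictor.
Strong reading: for every (d,s,a) with gave(d,s,a), rehearsed(a,s).
Restrictor triples: (D1,S1,A1)→rehearsed(A1,S1) ✓  (D1,S4,A2)→rehearsed(A2,S4) ✗  (D2,S1,A5)→rehearsed(A5,S1) ✓  (D2,S2,A2)→rehearsed(A2,S2) ✓  (D2,S2,A3)→rehearsed(A3,S2) ✓  (D2,S3,A3)→rehearsed(A3,S3) ✓  (D2,S3,A4)→rehearsed(A4,S3) ✓  (D2,S4,A4)→rehearsed(A4,S4) ✓  (D3,S1,A1)→rehearsed(A1,S1) ✓  (D3,S1,A3)→rehearsed(A3,S1) ✓  (D3,S2,A3)→rehearsed(A3,S2) ✓  (D3,S2,A5)→rehearsed(A5,S2) ✓  (D3,S3,A3)→rehearsed(A3,S3) ✓  (D3,S3,A4)→rehearsed(A4,S3) ✓  (D3,S3,A5)→rehearsed(A5,S3) ✓  (D3,S4,A1)→rehearsed(A1,S4) ✓
Counterexamples (restrictor triples failing the scope): 1.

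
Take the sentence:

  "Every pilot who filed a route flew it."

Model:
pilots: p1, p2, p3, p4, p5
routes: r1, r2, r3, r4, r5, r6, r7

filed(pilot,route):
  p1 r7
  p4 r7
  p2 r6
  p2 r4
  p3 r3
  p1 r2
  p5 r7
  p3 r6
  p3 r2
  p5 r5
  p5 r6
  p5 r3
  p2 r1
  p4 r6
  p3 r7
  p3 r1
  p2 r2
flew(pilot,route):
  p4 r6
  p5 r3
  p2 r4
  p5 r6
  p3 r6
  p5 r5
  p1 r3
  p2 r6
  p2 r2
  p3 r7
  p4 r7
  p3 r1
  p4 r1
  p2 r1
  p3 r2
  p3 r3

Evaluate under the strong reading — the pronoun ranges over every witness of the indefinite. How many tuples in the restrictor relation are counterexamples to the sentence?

"it" takes "a route" as antecedent — a donkey pronoun bound across the clause boundary.
Strong reading: for every (p,r) with filed(p,r), flew(p,r).
Restrictor pairs: (p1,r2) ✗  (p1,r7) ✗  (p2,r1) ✓  (p2,r2) ✓  (p2,r4) ✓  (p2,r6) ✓  (p3,r1) ✓  (p3,r2) ✓  (p3,r3) ✓  (p3,r6) ✓  (p3,r7) ✓  (p4,r6) ✓  (p4,r7) ✓  (p5,r3) ✓  (p5,r5) ✓  (p5,r6) ✓  (p5,r7) ✗
Counterexamples (restrictor pairs failing the scope): 3.

3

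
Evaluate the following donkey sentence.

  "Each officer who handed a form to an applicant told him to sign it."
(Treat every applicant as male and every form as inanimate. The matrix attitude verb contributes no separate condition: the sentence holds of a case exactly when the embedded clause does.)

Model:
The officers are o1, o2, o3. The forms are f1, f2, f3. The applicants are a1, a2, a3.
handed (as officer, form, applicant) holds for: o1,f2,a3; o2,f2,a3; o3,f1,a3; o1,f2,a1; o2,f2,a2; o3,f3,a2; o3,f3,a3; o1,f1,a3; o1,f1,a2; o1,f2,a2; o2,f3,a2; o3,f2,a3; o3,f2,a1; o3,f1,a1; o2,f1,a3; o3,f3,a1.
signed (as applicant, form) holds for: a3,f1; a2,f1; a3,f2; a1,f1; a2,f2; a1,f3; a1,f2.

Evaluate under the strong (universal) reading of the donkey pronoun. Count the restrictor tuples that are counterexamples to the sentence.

"him" takes "an applicant" as antecedent and "it" takes "a form"; both are donkey pronouns co-varying with the restrictor.
Strong reading: for every (o,f,a) with handed(o,f,a), signed(a,f).
Restrictor triples: (o1,f1,a2)→signed(a2,f1) ✓  (o1,f1,a3)→signed(a3,f1) ✓  (o1,f2,a1)→signed(a1,f2) ✓  (o1,f2,a2)→signed(a2,f2) ✓  (o1,f2,a3)→signed(a3,f2) ✓  (o2,f1,a3)→signed(a3,f1) ✓  (o2,f2,a2)→signed(a2,f2) ✓  (o2,f2,a3)→signed(a3,f2) ✓  (o2,f3,a2)→signed(a2,f3) ✗  (o3,f1,a1)→signed(a1,f1) ✓  (o3,f1,a3)→signed(a3,f1) ✓  (o3,f2,a1)→signed(a1,f2) ✓  (o3,f2,a3)→signed(a3,f2) ✓  (o3,f3,a1)→signed(a1,f3) ✓  (o3,f3,a2)→signed(a2,f3) ✗  (o3,f3,a3)→signed(a3,f3) ✗
Counterexamples (restrictor triples failing the scope): 3.

3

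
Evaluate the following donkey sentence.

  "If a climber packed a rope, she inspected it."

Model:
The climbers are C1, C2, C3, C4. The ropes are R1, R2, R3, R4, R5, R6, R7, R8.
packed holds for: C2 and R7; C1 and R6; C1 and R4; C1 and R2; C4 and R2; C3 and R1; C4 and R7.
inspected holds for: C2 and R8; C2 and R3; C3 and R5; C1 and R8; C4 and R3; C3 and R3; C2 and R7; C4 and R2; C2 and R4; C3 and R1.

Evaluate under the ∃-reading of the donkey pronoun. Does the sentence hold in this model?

False

"it" takes "a rope" as antecedent — a donkey pronoun bound across the clause boundary.
Weak reading: every climber c with some packed-rope has at least one packed-rope r such that inspected(c,r).
Per climber: C1:✗  C2:✓  C3:✓  C4:✓
C1 has no witness among its packed-ropes.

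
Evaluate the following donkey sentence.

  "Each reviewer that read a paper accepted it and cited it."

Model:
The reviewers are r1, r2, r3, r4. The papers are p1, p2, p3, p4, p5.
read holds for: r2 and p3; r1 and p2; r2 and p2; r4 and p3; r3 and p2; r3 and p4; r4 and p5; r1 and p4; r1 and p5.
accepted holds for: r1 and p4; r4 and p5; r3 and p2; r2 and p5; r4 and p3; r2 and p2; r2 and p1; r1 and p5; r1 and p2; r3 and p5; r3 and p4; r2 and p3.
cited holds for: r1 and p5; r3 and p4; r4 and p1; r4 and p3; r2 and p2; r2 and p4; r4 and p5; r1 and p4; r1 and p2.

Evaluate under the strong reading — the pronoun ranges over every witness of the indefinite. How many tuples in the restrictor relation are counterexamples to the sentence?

2

"it" takes "a paper" as antecedent — a donkey pronoun bound across the clause boundary.
Strong reading: for every (r,p) with read(r,p), accepted(r,p) ∧ cited(r,p).
Restrictor pairs: (r1,p2) ✓  (r1,p4) ✓  (r1,p5) ✓  (r2,p2) ✓  (r2,p3) ✗  (r3,p2) ✗  (r3,p4) ✓  (r4,p3) ✓  (r4,p5) ✓
Counterexamples (restrictor pairs failing the scope): 2.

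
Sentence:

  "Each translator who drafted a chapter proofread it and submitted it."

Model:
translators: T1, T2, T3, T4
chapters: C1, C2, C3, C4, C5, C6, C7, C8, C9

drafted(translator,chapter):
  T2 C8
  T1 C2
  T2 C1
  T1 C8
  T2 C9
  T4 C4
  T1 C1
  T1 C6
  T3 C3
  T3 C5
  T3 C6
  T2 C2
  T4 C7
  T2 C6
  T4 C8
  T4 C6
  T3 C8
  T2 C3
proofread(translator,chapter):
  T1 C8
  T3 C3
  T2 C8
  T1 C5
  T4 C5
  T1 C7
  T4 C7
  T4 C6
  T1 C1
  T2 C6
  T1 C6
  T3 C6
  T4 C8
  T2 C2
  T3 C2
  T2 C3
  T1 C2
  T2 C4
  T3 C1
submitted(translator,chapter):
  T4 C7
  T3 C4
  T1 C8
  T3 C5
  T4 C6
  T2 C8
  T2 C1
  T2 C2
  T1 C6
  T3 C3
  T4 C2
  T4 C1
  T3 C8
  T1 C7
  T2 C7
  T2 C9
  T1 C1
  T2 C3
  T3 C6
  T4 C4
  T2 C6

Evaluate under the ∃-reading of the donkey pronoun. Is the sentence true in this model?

True

"it" takes "a chapter" as antecedent — a donkey pronoun bound across the clause boundary.
Weak reading: every translator t with some drafted-chapter has at least one drafted-chapter c such that proofread(t,c) ∧ submitted(t,c).
Per translator: T1:✓  T2:✓  T3:✓  T4:✓
Every translator in the restrictor has a witness.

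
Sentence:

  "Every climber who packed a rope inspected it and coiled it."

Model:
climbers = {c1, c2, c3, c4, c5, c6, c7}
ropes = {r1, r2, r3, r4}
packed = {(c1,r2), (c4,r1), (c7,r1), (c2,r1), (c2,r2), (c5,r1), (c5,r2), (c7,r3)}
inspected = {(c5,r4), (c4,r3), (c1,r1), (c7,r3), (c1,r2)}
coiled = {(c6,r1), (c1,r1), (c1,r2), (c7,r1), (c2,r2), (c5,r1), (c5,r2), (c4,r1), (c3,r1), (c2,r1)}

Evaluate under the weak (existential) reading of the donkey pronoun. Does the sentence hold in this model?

"it" takes "a rope" as antecedent — a donkey pronoun bound across the clause boundary.
Weak reading: every climber c with some packed-rope has at least one packed-rope r such that inspected(c,r) ∧ coiled(c,r).
Per climber: c1:✓  c2:✗  c4:✗  c5:✗  c7:✗
c2 has no witness among its packed-ropes.

False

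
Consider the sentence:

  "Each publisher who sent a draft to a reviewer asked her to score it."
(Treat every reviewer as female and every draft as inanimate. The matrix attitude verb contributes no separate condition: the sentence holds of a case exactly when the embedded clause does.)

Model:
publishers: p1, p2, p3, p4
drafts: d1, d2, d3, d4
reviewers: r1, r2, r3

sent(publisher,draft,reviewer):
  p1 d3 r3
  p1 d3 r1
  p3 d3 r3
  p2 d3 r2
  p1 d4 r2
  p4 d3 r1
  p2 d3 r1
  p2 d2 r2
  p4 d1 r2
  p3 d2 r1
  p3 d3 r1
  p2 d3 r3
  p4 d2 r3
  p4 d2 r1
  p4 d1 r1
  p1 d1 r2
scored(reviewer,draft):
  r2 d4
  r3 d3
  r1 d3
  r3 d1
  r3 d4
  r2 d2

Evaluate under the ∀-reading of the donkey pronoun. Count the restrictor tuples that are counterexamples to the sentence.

"her" takes "a reviewer" as antecedent and "it" takes "a draft"; both are donkey pronouns co-varying with the restrictor.
Strong reading: for every (p,d,r) with sent(p,d,r), scored(r,d).
Restrictor triples: (p1,d1,r2)→scored(r2,d1) ✗  (p1,d3,r1)→scored(r1,d3) ✓  (p1,d3,r3)→scored(r3,d3) ✓  (p1,d4,r2)→scored(r2,d4) ✓  (p2,d2,r2)→scored(r2,d2) ✓  (p2,d3,r1)→scored(r1,d3) ✓  (p2,d3,r2)→scored(r2,d3) ✗  (p2,d3,r3)→scored(r3,d3) ✓  (p3,d2,r1)→scored(r1,d2) ✗  (p3,d3,r1)→scored(r1,d3) ✓  (p3,d3,r3)→scored(r3,d3) ✓  (p4,d1,r1)→scored(r1,d1) ✗  (p4,d1,r2)→scored(r2,d1) ✗  (p4,d2,r1)→scored(r1,d2) ✗  (p4,d2,r3)→scored(r3,d2) ✗  (p4,d3,r1)→scored(r1,d3) ✓
Counterexamples (restrictor triples failing the scope): 7.

7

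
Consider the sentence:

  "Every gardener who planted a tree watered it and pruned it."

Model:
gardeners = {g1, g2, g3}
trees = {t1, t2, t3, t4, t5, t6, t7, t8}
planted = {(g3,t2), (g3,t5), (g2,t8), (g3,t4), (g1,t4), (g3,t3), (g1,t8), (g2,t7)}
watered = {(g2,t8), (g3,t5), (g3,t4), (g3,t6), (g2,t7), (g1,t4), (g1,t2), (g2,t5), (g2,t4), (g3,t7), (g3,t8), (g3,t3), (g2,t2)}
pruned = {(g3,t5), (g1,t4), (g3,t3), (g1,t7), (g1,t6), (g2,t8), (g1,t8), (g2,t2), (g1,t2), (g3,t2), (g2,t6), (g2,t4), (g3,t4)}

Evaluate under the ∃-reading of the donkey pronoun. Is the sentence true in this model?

True

"it" takes "a tree" as antecedent — a donkey pronoun bound across the clause boundary.
Weak reading: every gardener g with some planted-tree has at least one planted-tree t such that watered(g,t) ∧ pruned(g,t).
Per gardener: g1:✓  g2:✓  g3:✓
Every gardener in the restrictor has a witness.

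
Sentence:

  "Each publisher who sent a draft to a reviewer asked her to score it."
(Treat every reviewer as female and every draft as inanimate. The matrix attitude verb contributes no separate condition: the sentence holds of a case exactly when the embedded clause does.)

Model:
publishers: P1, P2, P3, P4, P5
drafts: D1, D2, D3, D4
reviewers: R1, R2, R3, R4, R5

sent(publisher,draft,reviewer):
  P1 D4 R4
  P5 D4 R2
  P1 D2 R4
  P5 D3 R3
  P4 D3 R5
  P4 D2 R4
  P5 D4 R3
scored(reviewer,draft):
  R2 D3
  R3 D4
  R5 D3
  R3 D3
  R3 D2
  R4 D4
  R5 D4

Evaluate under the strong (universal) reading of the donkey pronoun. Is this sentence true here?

"her" takes "a reviewer" as antecedent and "it" takes "a draft"; both are donkey pronouns co-varying with the restrictor.
Strong reading: for every (p,d,r) with sent(p,d,r), scored(r,d).
Restrictor triples: (P1,D2,R4)→scored(R4,D2) ✗  (P1,D4,R4)→scored(R4,D4) ✓  (P4,D2,R4)→scored(R4,D2) ✗  (P4,D3,R5)→scored(R5,D3) ✓  (P5,D3,R3)→scored(R3,D3) ✓  (P5,D4,R2)→scored(R2,D4) ✗  (P5,D4,R3)→scored(R3,D4) ✓
Counterexample: (P1,D2,R4) — scored(R4,D2) does not hold.

False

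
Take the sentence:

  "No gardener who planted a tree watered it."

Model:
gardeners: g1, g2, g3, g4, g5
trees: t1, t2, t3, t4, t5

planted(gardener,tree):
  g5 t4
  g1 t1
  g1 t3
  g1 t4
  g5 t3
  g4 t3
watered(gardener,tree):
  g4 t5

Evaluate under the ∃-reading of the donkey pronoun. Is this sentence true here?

"it" takes "a tree" as antecedent — a donkey pronoun bound across the clause boundary.
Truth condition: for no (g,t) with planted(g,t) does watered(g,t) hold.
Restrictor pairs — does the scope hold? (g1,t1):fails  (g1,t3):fails  (g1,t4):fails  (g4,t3):fails  (g5,t3):fails  (g5,t4):fails
Scope holds for no restrictor pair, so the sentence is true.

True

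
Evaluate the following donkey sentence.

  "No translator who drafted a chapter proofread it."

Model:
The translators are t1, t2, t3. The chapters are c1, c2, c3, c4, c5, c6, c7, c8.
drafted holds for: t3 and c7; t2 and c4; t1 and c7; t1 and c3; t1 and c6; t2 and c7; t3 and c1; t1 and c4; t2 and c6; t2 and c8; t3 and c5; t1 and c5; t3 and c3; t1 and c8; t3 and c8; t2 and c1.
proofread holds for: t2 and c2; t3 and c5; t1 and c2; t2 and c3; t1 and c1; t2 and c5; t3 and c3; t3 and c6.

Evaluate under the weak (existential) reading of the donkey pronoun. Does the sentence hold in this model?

False

"it" takes "a chapter" as antecedent — a donkey pronoun bound across the clause boundary.
Truth condition: for no (t,c) with drafted(t,c) does proofread(t,c) hold.
Restrictor pairs — does the scope hold? (t1,c3):fails  (t1,c4):fails  (t1,c5):fails  (t1,c6):fails  (t1,c7):fails  (t1,c8):fails  (t2,c1):fails  (t2,c4):fails  (t2,c6):fails  (t2,c7):fails  (t2,c8):fails  (t3,c1):fails  (t3,c3):holds  (t3,c5):holds  (t3,c7):fails  (t3,c8):fails
Scope holds for 2 pair(s), so the sentence is false.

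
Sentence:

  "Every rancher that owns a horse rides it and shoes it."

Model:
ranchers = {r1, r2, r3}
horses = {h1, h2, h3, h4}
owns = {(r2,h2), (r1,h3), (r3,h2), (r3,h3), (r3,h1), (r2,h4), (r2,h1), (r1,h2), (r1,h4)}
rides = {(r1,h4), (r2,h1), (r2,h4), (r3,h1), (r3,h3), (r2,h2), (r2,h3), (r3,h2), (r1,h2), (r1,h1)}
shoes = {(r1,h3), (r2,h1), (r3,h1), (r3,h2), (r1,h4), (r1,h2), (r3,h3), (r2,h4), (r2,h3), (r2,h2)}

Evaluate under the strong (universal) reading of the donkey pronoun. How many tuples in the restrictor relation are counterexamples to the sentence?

"it" takes "a horse" as antecedent — a donkey pronoun bound across the clause boundary.
Strong reading: for every (r,h) with owns(r,h), rides(r,h) ∧ shoes(r,h).
Restrictor pairs: (r1,h2) ✓  (r1,h3) ✗  (r1,h4) ✓  (r2,h1) ✓  (r2,h2) ✓  (r2,h4) ✓  (r3,h1) ✓  (r3,h2) ✓  (r3,h3) ✓
Counterexamples (restrictor pairs failing the scope): 1.

1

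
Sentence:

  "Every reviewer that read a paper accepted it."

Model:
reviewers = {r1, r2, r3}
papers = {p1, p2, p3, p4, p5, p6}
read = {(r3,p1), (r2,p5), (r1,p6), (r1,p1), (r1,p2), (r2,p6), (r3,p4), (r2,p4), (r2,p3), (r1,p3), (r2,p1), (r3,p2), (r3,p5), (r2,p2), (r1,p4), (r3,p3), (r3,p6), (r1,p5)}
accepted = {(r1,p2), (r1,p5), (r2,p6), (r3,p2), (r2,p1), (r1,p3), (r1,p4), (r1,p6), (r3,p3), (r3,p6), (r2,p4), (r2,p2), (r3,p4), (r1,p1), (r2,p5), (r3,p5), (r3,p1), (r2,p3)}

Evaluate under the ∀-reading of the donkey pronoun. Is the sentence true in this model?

True

"it" takes "a paper" as antecedent — a donkey pronoun bound across the clause boundary.
Strong reading: for every (r,p) with read(r,p), accepted(r,p).
Restrictor pairs: (r1,p1) ✓  (r1,p2) ✓  (r1,p3) ✓  (r1,p4) ✓  (r1,p5) ✓  (r1,p6) ✓  (r2,p1) ✓  (r2,p2) ✓  (r2,p3) ✓  (r2,p4) ✓  (r2,p5) ✓  (r2,p6) ✓  (r3,p1) ✓  (r3,p2) ✓  (r3,p3) ✓  (r3,p4) ✓  (r3,p5) ✓  (r3,p6) ✓
Every restrictor pair satisfies the scope.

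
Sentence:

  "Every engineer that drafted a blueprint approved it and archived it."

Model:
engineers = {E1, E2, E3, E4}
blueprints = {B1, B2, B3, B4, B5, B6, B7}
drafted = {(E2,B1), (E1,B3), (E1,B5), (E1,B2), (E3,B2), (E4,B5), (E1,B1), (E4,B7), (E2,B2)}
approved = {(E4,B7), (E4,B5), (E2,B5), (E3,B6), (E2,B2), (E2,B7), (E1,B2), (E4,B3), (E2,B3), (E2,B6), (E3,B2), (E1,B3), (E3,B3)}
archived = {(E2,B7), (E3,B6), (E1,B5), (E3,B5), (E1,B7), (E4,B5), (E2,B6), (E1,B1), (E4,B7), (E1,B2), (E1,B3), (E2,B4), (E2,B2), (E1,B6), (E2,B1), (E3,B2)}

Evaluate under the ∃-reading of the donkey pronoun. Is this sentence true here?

True

"it" takes "a blueprint" as antecedent — a donkey pronoun bound across the clause boundary.
Weak reading: every engineer e with some drafted-blueprint has at least one drafted-blueprint b such that approved(e,b) ∧ archived(e,b).
Per engineer: E1:✓  E2:✓  E3:✓  E4:✓
Every engineer in the restrictor has a witness.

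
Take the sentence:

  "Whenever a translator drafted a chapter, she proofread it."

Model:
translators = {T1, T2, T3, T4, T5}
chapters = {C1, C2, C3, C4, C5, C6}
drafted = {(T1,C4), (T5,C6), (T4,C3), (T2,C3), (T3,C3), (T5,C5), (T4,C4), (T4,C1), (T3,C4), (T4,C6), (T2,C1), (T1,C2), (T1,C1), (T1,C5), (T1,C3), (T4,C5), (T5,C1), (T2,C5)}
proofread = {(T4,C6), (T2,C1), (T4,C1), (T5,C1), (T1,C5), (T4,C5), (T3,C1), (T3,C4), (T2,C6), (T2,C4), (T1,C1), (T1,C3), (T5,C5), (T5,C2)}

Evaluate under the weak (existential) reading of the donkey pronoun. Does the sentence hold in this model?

"it" takes "a chapter" as antecedent — a donkey pronoun bound across the clause boundary.
Weak reading: every translator t with some drafted-chapter has at least one drafted-chapter c such that proofread(t,c).
Per translator: T1:✓  T2:✓  T3:✓  T4:✓  T5:✓
Every translator in the restrictor has a witness.

True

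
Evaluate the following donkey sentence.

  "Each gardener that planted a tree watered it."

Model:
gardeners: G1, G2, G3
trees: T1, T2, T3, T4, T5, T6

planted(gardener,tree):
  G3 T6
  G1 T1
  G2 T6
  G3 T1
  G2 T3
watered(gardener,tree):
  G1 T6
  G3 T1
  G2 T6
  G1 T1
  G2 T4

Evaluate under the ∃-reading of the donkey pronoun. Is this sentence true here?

"it" takes "a tree" as antecedent — a donkey pronoun bound across the clause boundary.
Weak reading: every gardener g with some planted-tree has at least one planted-tree t such that watered(g,t).
Per gardener: G1:✓  G2:✓  G3:✓
Every gardener in the restrictor has a witness.

True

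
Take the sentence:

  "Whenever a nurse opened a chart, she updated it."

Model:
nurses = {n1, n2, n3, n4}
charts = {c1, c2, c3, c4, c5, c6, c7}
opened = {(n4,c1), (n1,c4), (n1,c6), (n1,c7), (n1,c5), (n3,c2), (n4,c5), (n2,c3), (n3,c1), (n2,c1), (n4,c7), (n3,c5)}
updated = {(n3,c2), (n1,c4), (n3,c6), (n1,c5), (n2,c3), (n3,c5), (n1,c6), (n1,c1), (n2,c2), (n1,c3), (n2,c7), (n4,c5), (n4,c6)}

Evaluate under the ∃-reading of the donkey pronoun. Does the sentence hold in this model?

True

"it" takes "a chart" as antecedent — a donkey pronoun bound across the clause boundary.
Weak reading: every nurse n with some opened-chart has at least one opened-chart c such that updated(n,c).
Per nurse: n1:✓  n2:✓  n3:✓  n4:✓
Every nurse in the restrictor has a witness.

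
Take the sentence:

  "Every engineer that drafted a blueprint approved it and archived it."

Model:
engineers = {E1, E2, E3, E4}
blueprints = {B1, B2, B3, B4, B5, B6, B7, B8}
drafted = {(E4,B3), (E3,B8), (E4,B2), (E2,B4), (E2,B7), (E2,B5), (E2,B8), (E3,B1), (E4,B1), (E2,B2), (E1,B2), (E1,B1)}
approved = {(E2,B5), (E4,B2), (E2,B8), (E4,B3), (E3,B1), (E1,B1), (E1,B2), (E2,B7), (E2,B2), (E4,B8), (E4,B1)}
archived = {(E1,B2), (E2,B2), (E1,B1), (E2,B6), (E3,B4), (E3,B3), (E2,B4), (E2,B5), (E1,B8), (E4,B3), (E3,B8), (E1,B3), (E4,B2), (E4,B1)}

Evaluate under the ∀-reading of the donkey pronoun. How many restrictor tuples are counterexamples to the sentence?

"it" takes "a blueprint" as antecedent — a donkey pronoun bound across the clause boundary.
Strong reading: for every (e,b) with drafted(e,b), approved(e,b) ∧ archived(e,b).
Restrictor pairs: (E1,B1) ✓  (E1,B2) ✓  (E2,B2) ✓  (E2,B4) ✗  (E2,B5) ✓  (E2,B7) ✗  (E2,B8) ✗  (E3,B1) ✗  (E3,B8) ✗  (E4,B1) ✓  (E4,B2) ✓  (E4,B3) ✓
Counterexamples (restrictor pairs failing the scope): 5.

5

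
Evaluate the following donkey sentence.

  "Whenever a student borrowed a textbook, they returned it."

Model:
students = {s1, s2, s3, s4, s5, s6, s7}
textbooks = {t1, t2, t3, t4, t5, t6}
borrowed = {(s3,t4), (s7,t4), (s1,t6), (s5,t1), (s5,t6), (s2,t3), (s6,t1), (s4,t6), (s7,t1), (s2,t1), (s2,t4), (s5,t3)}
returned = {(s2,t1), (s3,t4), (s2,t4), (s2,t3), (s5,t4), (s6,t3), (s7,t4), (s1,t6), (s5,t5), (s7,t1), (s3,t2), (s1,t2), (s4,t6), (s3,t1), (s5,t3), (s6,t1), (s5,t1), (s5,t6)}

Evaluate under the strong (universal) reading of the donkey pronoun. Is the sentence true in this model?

True

"it" takes "a textbook" as antecedent — a donkey pronoun bound across the clause boundary.
Strong reading: for every (s,t) with borrowed(s,t), returned(s,t).
Restrictor pairs: (s1,t6) ✓  (s2,t1) ✓  (s2,t3) ✓  (s2,t4) ✓  (s3,t4) ✓  (s4,t6) ✓  (s5,t1) ✓  (s5,t3) ✓  (s5,t6) ✓  (s6,t1) ✓  (s7,t1) ✓  (s7,t4) ✓
Every restrictor pair satisfies the scope.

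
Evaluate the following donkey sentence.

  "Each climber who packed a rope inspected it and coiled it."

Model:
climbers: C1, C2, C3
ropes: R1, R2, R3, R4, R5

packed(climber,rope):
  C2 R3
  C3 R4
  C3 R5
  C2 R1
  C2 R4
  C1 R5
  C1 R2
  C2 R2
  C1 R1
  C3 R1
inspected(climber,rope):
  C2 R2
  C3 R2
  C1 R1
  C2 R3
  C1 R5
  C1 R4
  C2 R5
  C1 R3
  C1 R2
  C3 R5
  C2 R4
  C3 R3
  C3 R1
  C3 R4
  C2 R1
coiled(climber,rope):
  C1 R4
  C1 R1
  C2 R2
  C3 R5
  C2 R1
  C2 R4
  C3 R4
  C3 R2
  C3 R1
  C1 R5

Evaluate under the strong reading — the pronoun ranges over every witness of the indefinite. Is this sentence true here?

False

"it" takes "a rope" as antecedent — a donkey pronoun bound across the clause boundary.
Strong reading: for every (c,r) with packed(c,r), inspected(c,r) ∧ coiled(c,r).
Restrictor pairs: (C1,R1) ✓  (C1,R2) ✗  (C1,R5) ✓  (C2,R1) ✓  (C2,R2) ✓  (C2,R3) ✗  (C2,R4) ✓  (C3,R1) ✓  (C3,R4) ✓  (C3,R5) ✓
Counterexample: (C1,R2) is in packed but fails the scope.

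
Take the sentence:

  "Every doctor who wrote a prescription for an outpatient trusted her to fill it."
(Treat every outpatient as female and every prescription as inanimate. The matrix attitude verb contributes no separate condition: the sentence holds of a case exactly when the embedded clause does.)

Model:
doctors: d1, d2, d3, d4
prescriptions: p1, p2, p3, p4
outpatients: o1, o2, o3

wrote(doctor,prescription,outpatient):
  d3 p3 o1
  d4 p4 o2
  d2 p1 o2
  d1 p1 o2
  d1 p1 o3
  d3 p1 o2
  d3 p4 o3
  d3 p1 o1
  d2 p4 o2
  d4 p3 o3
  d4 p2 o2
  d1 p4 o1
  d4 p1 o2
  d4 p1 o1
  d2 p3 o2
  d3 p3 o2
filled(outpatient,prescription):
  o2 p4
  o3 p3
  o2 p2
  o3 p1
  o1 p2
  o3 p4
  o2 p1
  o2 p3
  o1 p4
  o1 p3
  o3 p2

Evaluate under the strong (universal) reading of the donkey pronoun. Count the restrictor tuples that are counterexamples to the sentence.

"her" takes "an outpatient" as antecedent and "it" takes "a prescription"; both are donkey pronouns co-varying with the restrictor.
Strong reading: for every (d,p,o) with wrote(d,p,o), filled(o,p).
Restrictor triples: (d1,p1,o2)→filled(o2,p1) ✓  (d1,p1,o3)→filled(o3,p1) ✓  (d1,p4,o1)→filled(o1,p4) ✓  (d2,p1,o2)→filled(o2,p1) ✓  (d2,p3,o2)→filled(o2,p3) ✓  (d2,p4,o2)→filled(o2,p4) ✓  (d3,p1,o1)→filled(o1,p1) ✗  (d3,p1,o2)→filled(o2,p1) ✓  (d3,p3,o1)→filled(o1,p3) ✓  (d3,p3,o2)→filled(o2,p3) ✓  (d3,p4,o3)→filled(o3,p4) ✓  (d4,p1,o1)→filled(o1,p1) ✗  (d4,p1,o2)→filled(o2,p1) ✓  (d4,p2,o2)→filled(o2,p2) ✓  (d4,p3,o3)→filled(o3,p3) ✓  (d4,p4,o2)→filled(o2,p4) ✓
Counterexamples (restrictor triples failing the scope): 2.

2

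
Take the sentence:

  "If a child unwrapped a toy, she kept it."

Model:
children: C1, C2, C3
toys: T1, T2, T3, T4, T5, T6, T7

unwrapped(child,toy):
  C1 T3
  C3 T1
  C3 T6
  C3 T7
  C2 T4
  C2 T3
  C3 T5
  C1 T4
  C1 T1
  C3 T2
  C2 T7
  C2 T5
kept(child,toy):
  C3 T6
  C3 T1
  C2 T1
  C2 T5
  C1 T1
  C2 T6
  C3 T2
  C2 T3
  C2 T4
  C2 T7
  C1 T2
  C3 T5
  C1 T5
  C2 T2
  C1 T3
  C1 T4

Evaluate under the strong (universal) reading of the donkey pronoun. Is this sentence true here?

False

"it" takes "a toy" as antecedent — a donkey pronoun bound across the clause boundary.
Strong reading: for every (c,t) with unwrapped(c,t), kept(c,t).
Restrictor pairs: (C1,T1) ✓  (C1,T3) ✓  (C1,T4) ✓  (C2,T3) ✓  (C2,T4) ✓  (C2,T5) ✓  (C2,T7) ✓  (C3,T1) ✓  (C3,T2) ✓  (C3,T5) ✓  (C3,T6) ✓  (C3,T7) ✗
Counterexample: (C3,T7) is in unwrapped but fails the scope.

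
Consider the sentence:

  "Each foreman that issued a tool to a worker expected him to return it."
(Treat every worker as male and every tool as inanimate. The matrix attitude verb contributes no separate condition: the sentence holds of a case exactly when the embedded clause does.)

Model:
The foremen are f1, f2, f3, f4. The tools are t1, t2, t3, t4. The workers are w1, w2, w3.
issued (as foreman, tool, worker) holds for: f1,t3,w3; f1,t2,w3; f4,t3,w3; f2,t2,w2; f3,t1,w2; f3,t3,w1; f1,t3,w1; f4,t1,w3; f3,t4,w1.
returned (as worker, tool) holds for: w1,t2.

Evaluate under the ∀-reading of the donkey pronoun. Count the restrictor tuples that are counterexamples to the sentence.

9

"him" takes "a worker" as antecedent and "it" takes "a tool"; both are donkey pronouns co-varying with the restrictor.
Strong reading: for every (f,t,w) with issued(f,t,w), returned(w,t).
Restrictor triples: (f1,t2,w3)→returned(w3,t2) ✗  (f1,t3,w1)→returned(w1,t3) ✗  (f1,t3,w3)→returned(w3,t3) ✗  (f2,t2,w2)→returned(w2,t2) ✗  (f3,t1,w2)→returned(w2,t1) ✗  (f3,t3,w1)→returned(w1,t3) ✗  (f3,t4,w1)→returned(w1,t4) ✗  (f4,t1,w3)→returned(w3,t1) ✗  (f4,t3,w3)→returned(w3,t3) ✗
Counterexamples (restrictor triples failing the scope): 9.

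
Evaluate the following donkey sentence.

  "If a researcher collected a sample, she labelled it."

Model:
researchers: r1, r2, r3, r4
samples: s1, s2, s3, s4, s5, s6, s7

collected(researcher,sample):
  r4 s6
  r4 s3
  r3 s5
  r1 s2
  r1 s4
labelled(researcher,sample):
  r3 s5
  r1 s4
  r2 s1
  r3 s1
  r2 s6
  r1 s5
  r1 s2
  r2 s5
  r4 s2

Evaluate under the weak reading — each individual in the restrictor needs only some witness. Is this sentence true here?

"it" takes "a sample" as antecedent — a donkey pronoun bound across the clause boundary.
Weak reading: every researcher r with some collected-sample has at least one collected-sample s such that labelled(r,s).
Per researcher: r1:✓  r3:✓  r4:✗
r4 has no witness among its collected-samples.

False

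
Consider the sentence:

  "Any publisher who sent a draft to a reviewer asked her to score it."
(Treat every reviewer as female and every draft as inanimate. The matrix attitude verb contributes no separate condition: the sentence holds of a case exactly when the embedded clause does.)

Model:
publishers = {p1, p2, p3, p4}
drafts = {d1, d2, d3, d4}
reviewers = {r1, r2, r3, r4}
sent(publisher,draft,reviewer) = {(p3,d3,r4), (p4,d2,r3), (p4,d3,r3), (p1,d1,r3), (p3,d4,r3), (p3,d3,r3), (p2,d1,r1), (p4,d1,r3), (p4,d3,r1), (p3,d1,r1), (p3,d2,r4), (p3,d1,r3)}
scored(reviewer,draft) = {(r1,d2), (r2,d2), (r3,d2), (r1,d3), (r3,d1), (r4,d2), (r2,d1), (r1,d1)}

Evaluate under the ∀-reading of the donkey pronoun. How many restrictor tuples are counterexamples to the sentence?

"her" takes "a reviewer" as antecedent and "it" takes "a draft"; both are donkey pronouns co-varying with the restrictor.
Strong reading: for every (p,d,r) with sent(p,d,r), scored(r,d).
Restrictor triples: (p1,d1,r3)→scored(r3,d1) ✓  (p2,d1,r1)→scored(r1,d1) ✓  (p3,d1,r1)→scored(r1,d1) ✓  (p3,d1,r3)→scored(r3,d1) ✓  (p3,d2,r4)→scored(r4,d2) ✓  (p3,d3,r3)→scored(r3,d3) ✗  (p3,d3,r4)→scored(r4,d3) ✗  (p3,d4,r3)→scored(r3,d4) ✗  (p4,d1,r3)→scored(r3,d1) ✓  (p4,d2,r3)→scored(r3,d2) ✓  (p4,d3,r1)→scored(r1,d3) ✓  (p4,d3,r3)→scored(r3,d3) ✗
Counterexamples (restrictor triples failing the scope): 4.

4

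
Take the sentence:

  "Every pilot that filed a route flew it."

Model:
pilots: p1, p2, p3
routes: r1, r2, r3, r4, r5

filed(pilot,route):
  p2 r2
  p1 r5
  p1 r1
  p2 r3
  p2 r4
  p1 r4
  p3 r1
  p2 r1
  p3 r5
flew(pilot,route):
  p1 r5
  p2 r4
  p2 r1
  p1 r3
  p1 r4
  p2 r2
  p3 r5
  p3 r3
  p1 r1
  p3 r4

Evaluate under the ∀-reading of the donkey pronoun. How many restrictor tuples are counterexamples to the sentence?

"it" takes "a route" as antecedent — a donkey pronoun bound across the clause boundary.
Strong reading: for every (p,r) with filed(p,r), flew(p,r).
Restrictor pairs: (p1,r1) ✓  (p1,r4) ✓  (p1,r5) ✓  (p2,r1) ✓  (p2,r2) ✓  (p2,r3) ✗  (p2,r4) ✓  (p3,r1) ✗  (p3,r5) ✓
Counterexamples (restrictor pairs failing the scope): 2.

2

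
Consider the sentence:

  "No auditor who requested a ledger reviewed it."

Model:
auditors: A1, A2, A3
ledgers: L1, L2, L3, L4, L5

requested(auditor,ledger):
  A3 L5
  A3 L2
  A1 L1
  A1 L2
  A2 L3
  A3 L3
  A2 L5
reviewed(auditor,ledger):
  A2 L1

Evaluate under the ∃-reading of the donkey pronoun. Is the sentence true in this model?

"it" takes "a ledger" as antecedent — a donkey pronoun bound across the clause boundary.
Truth condition: for no (a,l) with requested(a,l) does reviewed(a,l) hold.
Restrictor pairs — does the scope hold? (A1,L1):fails  (A1,L2):fails  (A2,L3):fails  (A2,L5):fails  (A3,L2):fails  (A3,L3):fails  (A3,L5):fails
Scope holds for no restrictor pair, so the sentence is true.

True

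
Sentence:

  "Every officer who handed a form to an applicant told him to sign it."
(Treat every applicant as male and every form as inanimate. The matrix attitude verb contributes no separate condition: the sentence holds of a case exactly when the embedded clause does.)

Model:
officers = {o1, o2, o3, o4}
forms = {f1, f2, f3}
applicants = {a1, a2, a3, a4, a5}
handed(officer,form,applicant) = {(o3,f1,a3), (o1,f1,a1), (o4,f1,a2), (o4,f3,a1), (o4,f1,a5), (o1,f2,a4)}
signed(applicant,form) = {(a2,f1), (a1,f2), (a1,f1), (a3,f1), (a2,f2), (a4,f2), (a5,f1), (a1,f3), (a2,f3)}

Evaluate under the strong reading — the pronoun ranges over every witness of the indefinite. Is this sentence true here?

"him" takes "an applicant" as antecedent and "it" takes "a form"; both are donkey pronouns co-varying with the restrictor.
Strong reading: for every (o,f,a) with handed(o,f,a), signed(a,f).
Restrictor triples: (o1,f1,a1)→signed(a1,f1) ✓  (o1,f2,a4)→signed(a4,f2) ✓  (o3,f1,a3)→signed(a3,f1) ✓  (o4,f1,a2)→signed(a2,f1) ✓  (o4,f1,a5)→signed(a5,f1) ✓  (o4,f3,a1)→signed(a1,f3) ✓
Every restrictor triple satisfies the scope.

True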